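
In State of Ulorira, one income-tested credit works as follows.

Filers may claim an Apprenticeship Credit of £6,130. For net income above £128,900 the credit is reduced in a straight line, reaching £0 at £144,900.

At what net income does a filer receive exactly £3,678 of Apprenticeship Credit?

£3,678 is 3,678/6,130 of the full £6,130, so 2,452/6,130 of the £16,000 range has been used: income = £128,900 + £16,000 × 2,452/6,130 = £135,300.

£135,300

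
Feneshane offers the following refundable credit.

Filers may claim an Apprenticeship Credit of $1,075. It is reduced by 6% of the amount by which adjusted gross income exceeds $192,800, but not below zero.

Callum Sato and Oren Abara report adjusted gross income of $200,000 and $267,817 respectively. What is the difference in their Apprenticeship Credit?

Callum ($200,000): Apprenticeship Credit: 6% of the $7,200 excess over $192,800 is $432; credit = $1,075 − $432 = $643.
Oren ($267,817): Apprenticeship Credit: 6% of the $75,017 excess over $192,800 is $4,501.02 ≥ base, so the credit is $0.
Difference: |$643 − $0| = $643.

$643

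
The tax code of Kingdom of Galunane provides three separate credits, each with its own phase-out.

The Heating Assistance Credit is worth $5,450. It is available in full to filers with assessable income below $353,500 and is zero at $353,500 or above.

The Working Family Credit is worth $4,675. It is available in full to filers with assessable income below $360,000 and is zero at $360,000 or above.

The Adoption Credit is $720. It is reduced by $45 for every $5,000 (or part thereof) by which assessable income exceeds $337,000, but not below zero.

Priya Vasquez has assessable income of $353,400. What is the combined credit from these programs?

$10,665

Heating Assistance Credit: $353,400 is below the $353,500 cutoff, so the full $5,450 applies.
Working Family Credit: $353,400 is below the $360,000 cutoff, so the full $4,675 applies.
Adoption Credit: income exceeds $337,000 by $16,400, which is 4 full-or-partial $5,000 increments; reduction = 4 × $45 = $180, leaving $540.
Total: $5,450 + $4,675 + $540 = $10,665.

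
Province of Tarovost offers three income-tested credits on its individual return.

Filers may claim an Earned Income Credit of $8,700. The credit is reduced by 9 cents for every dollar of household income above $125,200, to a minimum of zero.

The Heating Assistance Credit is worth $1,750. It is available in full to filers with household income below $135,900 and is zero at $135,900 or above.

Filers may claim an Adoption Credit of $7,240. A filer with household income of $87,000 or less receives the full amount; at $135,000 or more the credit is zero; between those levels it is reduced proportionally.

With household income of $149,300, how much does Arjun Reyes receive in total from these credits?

Earned Income Credit: 9% of the $24,100 excess over $125,200 is $2,169; credit = $8,700 − $2,169 = $6,531.
Heating Assistance Credit: $149,300 meets or exceeds the $135,900 cutoff, so the credit is $0.
Adoption Credit: $149,300 is at or above $135,000, so the credit is $0.
Total: $6,531 + $0 + $0 = $6,531.

$6,531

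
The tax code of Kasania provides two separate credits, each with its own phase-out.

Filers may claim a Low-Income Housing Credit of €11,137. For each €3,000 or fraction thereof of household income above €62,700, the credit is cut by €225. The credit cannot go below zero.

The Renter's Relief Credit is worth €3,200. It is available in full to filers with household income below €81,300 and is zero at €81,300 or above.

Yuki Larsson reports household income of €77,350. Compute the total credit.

€13,212

Low-Income Housing Credit: income exceeds €62,700 by €14,650, which is 5 full-or-partial €3,000 increments; reduction = 5 × €225 = €1,125, leaving €10,012.
Renter's Relief Credit: €77,350 is below the €81,300 cutoff, so the full €3,200 applies.
Total: €10,012 + €3,200 = €13,212.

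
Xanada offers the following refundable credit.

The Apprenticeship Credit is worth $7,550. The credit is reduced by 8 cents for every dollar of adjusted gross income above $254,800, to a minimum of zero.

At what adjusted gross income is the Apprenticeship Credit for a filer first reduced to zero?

The credit falls by 8% of each dollar above $254,800, so it reaches zero when the excess is $7,550 / 8% = $94,375: income = $254,800 + $94,375 = $349,175.

$349,175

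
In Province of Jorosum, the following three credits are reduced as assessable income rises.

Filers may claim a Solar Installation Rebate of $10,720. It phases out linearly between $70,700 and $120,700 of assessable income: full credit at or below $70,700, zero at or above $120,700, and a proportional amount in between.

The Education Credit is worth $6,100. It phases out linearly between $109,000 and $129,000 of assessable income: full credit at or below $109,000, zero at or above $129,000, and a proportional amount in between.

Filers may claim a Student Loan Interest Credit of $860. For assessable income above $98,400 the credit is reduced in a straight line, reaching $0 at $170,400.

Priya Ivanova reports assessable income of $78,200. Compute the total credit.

$16,072

Solar Installation Rebate: $78,200 is $7,500 into a $50,000 phase-out range, leaving 42,500/50,000 of the credit: $10,720 × 42,500/50,000 = $9,112.
Education Credit: $78,200 is at or below the $109,000 threshold, so the full $6,100 applies.
Student Loan Interest Credit: $78,200 is at or below the $98,400 threshold, so the full $860 applies.
Total: $9,112 + $6,100 + $860 = $16,072.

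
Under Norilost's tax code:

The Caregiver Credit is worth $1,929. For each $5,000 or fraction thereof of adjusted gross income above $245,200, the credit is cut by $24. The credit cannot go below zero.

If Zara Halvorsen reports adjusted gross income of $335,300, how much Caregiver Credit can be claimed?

$1,473

Caregiver Credit: income exceeds $245,200 by $90,100, which is 19 full-or-partial $5,000 increments; reduction = 19 × $24 = $456, leaving $1,473.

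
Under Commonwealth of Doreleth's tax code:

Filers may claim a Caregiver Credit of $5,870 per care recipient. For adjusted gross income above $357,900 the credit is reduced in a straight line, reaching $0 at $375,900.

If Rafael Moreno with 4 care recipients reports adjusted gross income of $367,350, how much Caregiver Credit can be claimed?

Caregiver Credit: base = 4 × $5,870 = $23,480. $367,350 is $9,450 into a $18,000 phase-out range, leaving 8,550/18,000 of the credit: $23,480 × 8,550/18,000 = $11,153.

$11,153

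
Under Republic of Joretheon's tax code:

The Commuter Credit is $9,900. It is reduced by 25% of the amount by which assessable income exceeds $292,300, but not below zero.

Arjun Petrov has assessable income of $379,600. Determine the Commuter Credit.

$0

Commuter Credit: 25% of the $87,300 excess over $292,300 is $21,825 ≥ base, so the credit is $0.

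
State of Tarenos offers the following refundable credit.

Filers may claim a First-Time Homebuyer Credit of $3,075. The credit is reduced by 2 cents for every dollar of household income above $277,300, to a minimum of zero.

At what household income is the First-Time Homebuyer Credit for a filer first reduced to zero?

The credit falls by 2% of each dollar above $277,300, so it reaches zero when the excess is $3,075 / 2% = $153,750: income = $277,300 + $153,750 = $431,050.

$431,050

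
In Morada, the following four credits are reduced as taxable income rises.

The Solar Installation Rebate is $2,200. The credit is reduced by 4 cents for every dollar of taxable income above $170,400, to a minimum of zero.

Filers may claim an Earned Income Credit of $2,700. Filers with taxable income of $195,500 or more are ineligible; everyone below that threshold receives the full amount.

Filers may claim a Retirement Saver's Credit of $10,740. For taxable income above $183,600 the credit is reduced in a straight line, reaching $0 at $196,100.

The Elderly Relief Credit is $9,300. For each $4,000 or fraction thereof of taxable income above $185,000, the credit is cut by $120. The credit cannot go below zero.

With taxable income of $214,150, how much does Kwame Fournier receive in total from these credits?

$8,790

Solar Installation Rebate: 4% of the $43,750 excess over $170,400 is $1,750; credit = $2,200 − $1,750 = $450.
Earned Income Credit: $214,150 meets or exceeds the $195,500 cutoff, so the credit is $0.
Retirement Saver's Credit: $214,150 is at or above $196,100, so the credit is $0.
Elderly Relief Credit: income exceeds $185,000 by $29,150, which is 8 full-or-partial $4,000 increments; reduction = 8 × $120 = $960, leaving $8,340.
Total: $450 + $0 + $0 + $8,340 = $8,790.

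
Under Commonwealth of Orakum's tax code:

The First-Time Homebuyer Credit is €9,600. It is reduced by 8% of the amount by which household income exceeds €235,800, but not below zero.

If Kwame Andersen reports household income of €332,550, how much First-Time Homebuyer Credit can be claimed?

First-Time Homebuyer Credit: 8% of the €96,750 excess over €235,800 is €7,740; credit = €9,600 − €7,740 = €1,860.

€1,860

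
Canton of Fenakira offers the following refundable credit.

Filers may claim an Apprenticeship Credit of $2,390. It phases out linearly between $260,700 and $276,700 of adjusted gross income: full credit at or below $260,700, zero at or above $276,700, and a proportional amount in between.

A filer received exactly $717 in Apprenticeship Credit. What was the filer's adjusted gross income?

$717 is 717/2,390 of the full $2,390, so 1,673/2,390 of the $16,000 range has been used: income = $260,700 + $16,000 × 1,673/2,390 = $271,900.

$271,900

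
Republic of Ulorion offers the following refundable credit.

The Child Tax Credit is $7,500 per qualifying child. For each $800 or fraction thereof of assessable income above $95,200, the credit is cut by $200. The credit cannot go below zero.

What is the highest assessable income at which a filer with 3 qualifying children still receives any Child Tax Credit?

$184,800

Full credit = 3 × $7,500 = $22,500.
After 112 increments the reduction is 112 × $200 = $22,400, leaving $100; one more increment wipes it out. Increment 112 ends at excess 112 × $800 = $89,600, so the highest qualifying income is $95,200 + $89,600 = $184,800.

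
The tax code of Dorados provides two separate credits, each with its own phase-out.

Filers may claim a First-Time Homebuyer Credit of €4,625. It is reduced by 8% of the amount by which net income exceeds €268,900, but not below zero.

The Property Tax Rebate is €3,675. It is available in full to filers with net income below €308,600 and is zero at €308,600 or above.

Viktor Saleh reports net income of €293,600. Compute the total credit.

First-Time Homebuyer Credit: 8% of the €24,700 excess over €268,900 is €1,976; credit = €4,625 − €1,976 = €2,649.
Property Tax Rebate: €293,600 is below the €308,600 cutoff, so the full €3,675 applies.
Total: €2,649 + €3,675 = €6,324.

€6,324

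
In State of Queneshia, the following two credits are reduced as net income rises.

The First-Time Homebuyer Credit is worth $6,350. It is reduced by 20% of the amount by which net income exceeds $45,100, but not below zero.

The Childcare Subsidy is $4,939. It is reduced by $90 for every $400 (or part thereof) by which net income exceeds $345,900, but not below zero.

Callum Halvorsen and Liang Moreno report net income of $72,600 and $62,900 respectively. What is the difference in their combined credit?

Callum ($72,600): First-Time Homebuyer Credit: 20% of the $27,500 excess over $45,100 is $5,500; credit = $6,350 − $5,500 = $850. Childcare Subsidy: $72,600 is at or below the $345,900 threshold, so the full $4,939 applies. total $850 + $4,939 = $5,789
Liang ($62,900): First-Time Homebuyer Credit: 20% of the $17,800 excess over $45,100 is $3,560; credit = $6,350 − $3,560 = $2,790. Childcare Subsidy: $62,900 is at or below the $345,900 threshold, so the full $4,939 applies. total $2,790 + $4,939 = $7,729
Difference: |$5,789 − $7,729| = $1,940.

$1,940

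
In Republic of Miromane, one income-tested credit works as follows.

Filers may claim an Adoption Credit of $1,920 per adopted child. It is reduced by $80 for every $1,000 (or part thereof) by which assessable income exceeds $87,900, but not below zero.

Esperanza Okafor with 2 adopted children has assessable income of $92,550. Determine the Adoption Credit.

Adoption Credit: base = 2 × $1,920 = $3,840. income exceeds $87,900 by $4,650, which is 5 full-or-partial $1,000 increments; reduction = 5 × $80 = $400, leaving $3,440.

$3,440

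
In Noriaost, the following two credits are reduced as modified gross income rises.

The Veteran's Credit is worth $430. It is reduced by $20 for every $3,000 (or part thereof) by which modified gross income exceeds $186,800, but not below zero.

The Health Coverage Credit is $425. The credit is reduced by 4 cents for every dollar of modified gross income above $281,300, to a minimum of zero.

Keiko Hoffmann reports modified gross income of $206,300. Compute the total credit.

Veteran's Credit: income exceeds $186,800 by $19,500, which is 7 full-or-partial $3,000 increments; reduction = 7 × $20 = $140, leaving $290.
Health Coverage Credit: $206,300 is at or below the $281,300 threshold, so the full $425 applies.
Total: $290 + $425 = $715.

$715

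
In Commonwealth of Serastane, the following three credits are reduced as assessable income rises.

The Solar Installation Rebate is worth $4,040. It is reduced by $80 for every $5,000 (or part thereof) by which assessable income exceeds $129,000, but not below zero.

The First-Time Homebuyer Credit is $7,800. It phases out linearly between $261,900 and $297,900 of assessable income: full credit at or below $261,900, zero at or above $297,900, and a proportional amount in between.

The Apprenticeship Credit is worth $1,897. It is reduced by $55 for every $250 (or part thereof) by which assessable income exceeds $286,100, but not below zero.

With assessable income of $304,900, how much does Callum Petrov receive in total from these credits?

$1,160

Solar Installation Rebate: income exceeds $129,000 by $175,900, which is 36 full-or-partial $5,000 increments; reduction = 36 × $80 = $2,880, leaving $1,160.
First-Time Homebuyer Credit: $304,900 is at or above $297,900, so the credit is $0.
Apprenticeship Credit: income exceeds $286,100 by $18,800 → 76 increments × $55 = $4,180 ≥ base, so the credit is $0.
Total: $1,160 + $0 + $0 = $1,160.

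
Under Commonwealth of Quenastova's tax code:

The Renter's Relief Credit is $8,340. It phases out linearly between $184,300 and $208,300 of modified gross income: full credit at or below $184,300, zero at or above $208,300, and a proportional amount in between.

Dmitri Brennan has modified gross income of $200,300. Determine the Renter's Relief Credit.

Renter's Relief Credit: $200,300 is $16,000 into a $24,000 phase-out range, leaving 8,000/24,000 of the credit: $8,340 × 8,000/24,000 = $2,780.

$2,780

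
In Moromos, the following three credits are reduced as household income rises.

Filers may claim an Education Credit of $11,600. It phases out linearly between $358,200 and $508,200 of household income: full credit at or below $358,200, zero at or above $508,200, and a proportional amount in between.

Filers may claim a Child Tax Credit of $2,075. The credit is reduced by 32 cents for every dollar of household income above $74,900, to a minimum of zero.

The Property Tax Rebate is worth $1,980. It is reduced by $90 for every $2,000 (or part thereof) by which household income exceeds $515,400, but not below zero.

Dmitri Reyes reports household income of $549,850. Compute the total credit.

Education Credit: $549,850 is at or above $508,200, so the credit is $0.
Child Tax Credit: 32% of the $474,950 excess over $74,900 is $151,984 ≥ base, so the credit is $0.
Property Tax Rebate: income exceeds $515,400 by $34,450, which is 18 full-or-partial $2,000 increments; reduction = 18 × $90 = $1,620, leaving $360.
Total: $0 + $0 + $360 = $360.

$360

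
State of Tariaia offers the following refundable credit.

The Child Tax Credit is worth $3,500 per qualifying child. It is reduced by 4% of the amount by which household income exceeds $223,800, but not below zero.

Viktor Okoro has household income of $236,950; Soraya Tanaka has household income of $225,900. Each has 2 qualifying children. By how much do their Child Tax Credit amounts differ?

$442

Viktor ($236,950): Child Tax Credit: base = 2 × $3,500 = $7,000. 4% of the $13,150 excess over $223,800 is $526; credit = $7,000 − $526 = $6,474.
Soraya ($225,900): Child Tax Credit: base = 2 × $3,500 = $7,000. 4% of the $2,100 excess over $223,800 is $84; credit = $7,000 − $84 = $6,916.
Difference: |$6,474 − $6,916| = $442.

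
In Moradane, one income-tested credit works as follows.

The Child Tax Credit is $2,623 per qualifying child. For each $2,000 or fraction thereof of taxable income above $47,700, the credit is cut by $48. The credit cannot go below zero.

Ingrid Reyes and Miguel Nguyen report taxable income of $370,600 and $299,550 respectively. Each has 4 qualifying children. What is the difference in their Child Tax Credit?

Ingrid ($370,600): Child Tax Credit: base = 4 × $2,623 = $10,492. income exceeds $47,700 by $322,900, which is 162 full-or-partial $2,000 increments; reduction = 162 × $48 = $7,776, leaving $2,716.
Miguel ($299,550): Child Tax Credit: base = 4 × $2,623 = $10,492. income exceeds $47,700 by $251,850, which is 126 full-or-partial $2,000 increments; reduction = 126 × $48 = $6,048, leaving $4,444.
Difference: |$2,716 − $4,444| = $1,728.

$1,728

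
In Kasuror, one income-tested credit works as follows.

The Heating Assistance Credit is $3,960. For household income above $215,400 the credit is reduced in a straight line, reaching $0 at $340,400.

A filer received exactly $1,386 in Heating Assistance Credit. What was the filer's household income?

$1,386 is 1,386/3,960 of the full $3,960, so 2,574/3,960 of the $125,000 range has been used: income = $215,400 + $125,000 × 2,574/3,960 = $296,650.

$296,650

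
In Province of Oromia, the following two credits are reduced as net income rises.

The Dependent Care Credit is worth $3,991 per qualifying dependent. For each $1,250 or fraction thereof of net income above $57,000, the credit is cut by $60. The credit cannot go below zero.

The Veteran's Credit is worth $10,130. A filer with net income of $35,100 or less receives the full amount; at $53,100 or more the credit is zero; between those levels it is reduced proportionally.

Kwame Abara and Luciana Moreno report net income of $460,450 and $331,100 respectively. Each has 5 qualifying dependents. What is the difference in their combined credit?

$6,180

Kwame ($460,450): Dependent Care Credit: base = 5 × $3,991 = $19,955. income exceeds $57,000 by $403,450, which is 323 full-or-partial $1,250 increments; reduction = 323 × $60 = $19,380, leaving $575. Veteran's Credit: $460,450 is at or above $53,100, so the credit is $0. total $575 + $0 = $575
Luciana ($331,100): Dependent Care Credit: base = 5 × $3,991 = $19,955. income exceeds $57,000 by $274,100, which is 220 full-or-partial $1,250 increments; reduction = 220 × $60 = $13,200, leaving $6,755. Veteran's Credit: $331,100 is at or above $53,100, so the credit is $0. total $6,755 + $0 = $6,755
Difference: |$575 − $6,755| = $6,180.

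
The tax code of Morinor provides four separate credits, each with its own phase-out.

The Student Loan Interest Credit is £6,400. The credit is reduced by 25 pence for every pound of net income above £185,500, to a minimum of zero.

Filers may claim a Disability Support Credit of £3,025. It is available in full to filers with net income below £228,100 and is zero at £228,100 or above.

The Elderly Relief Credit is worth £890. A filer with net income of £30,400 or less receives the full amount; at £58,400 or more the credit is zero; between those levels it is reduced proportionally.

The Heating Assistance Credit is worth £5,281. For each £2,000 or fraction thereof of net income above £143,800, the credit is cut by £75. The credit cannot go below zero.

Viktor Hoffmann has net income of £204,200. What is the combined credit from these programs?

Student Loan Interest Credit: 25% of the £18,700 excess over £185,500 is £4,675; credit = £6,400 − £4,675 = £1,725.
Disability Support Credit: £204,200 is below the £228,100 cutoff, so the full £3,025 applies.
Elderly Relief Credit: £204,200 is at or above £58,400, so the credit is £0.
Heating Assistance Credit: income exceeds £143,800 by £60,400, which is 31 full-or-partial £2,000 increments; reduction = 31 × £75 = £2,325, leaving £2,956.
Total: £1,725 + £3,025 + £0 + £2,956 = £7,706.

£7,706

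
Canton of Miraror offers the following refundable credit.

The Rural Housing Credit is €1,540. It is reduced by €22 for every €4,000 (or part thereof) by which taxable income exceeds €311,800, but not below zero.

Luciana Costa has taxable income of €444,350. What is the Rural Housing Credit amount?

€792

Rural Housing Credit: income exceeds €311,800 by €132,550, which is 34 full-or-partial €4,000 increments; reduction = 34 × €22 = €748, leaving €792.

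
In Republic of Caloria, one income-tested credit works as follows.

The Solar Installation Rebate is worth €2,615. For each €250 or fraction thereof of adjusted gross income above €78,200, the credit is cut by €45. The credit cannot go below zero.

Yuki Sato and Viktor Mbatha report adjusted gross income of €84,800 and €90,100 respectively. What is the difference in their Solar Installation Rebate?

€945

Yuki (€84,800): Solar Installation Rebate: income exceeds €78,200 by €6,600, which is 27 full-or-partial €250 increments; reduction = 27 × €45 = €1,215, leaving €1,400.
Viktor (€90,100): Solar Installation Rebate: income exceeds €78,200 by €11,900, which is 48 full-or-partial €250 increments; reduction = 48 × €45 = €2,160, leaving €455.
Difference: |€1,400 − €455| = €945.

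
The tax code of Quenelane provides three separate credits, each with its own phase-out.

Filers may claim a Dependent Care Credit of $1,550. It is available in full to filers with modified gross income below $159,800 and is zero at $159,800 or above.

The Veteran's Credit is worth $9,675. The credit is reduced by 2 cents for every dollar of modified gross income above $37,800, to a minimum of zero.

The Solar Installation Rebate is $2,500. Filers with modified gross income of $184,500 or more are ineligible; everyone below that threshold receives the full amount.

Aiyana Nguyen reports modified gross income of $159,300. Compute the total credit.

Dependent Care Credit: $159,300 is below the $159,800 cutoff, so the full $1,550 applies.
Veteran's Credit: 2% of the $121,500 excess over $37,800 is $2,430; credit = $9,675 − $2,430 = $7,245.
Solar Installation Rebate: $159,300 is below the $184,500 cutoff, so the full $2,500 applies.
Total: $1,550 + $7,245 + $2,500 = $11,295.

$11,295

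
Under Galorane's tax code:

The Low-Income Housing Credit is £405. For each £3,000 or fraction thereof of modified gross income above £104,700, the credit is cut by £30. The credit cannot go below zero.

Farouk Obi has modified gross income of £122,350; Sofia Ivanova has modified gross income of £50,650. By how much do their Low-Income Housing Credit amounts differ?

£180

Farouk (£122,350): Low-Income Housing Credit: income exceeds £104,700 by £17,650, which is 6 full-or-partial £3,000 increments; reduction = 6 × £30 = £180, leaving £225.
Sofia (£50,650): Low-Income Housing Credit: £50,650 is at or below the £104,700 threshold, so the full £405 applies.
Difference: |£225 − £405| = £180.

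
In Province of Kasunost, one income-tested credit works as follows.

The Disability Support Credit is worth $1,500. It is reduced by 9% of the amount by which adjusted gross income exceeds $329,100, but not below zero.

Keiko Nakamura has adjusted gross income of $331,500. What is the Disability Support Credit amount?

$1,284

Disability Support Credit: 9% of the $2,400 excess over $329,100 is $216; credit = $1,500 − $216 = $1,284.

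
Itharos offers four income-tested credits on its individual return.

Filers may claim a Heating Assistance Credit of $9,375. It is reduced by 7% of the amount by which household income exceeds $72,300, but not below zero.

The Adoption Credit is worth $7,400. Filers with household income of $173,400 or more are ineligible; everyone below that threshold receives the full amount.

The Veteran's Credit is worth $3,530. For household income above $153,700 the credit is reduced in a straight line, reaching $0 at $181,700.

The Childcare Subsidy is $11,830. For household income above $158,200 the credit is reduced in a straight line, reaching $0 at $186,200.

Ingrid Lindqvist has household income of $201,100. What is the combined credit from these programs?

Heating Assistance Credit: 7% of the $128,800 excess over $72,300 is $9,016; credit = $9,375 − $9,016 = $359.
Adoption Credit: $201,100 meets or exceeds the $173,400 cutoff, so the credit is $0.
Veteran's Credit: $201,100 is at or above $181,700, so the credit is $0.
Childcare Subsidy: $201,100 is at or above $186,200, so the credit is $0.
Total: $359 + $0 + $0 + $0 = $359.

$359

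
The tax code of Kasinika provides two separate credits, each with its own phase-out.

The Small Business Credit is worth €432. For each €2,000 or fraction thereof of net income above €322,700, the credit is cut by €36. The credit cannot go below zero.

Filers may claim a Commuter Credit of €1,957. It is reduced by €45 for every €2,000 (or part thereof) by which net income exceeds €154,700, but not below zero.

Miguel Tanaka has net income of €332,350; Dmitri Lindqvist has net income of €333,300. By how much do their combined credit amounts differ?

Miguel (€332,350): Small Business Credit: income exceeds €322,700 by €9,650, which is 5 full-or-partial €2,000 increments; reduction = 5 × €36 = €180, leaving €252. Commuter Credit: income exceeds €154,700 by €177,650 → 89 increments × €45 = €4,005 ≥ base, so the credit is €0. total €252 + €0 = €252
Dmitri (€333,300): Small Business Credit: income exceeds €322,700 by €10,600, which is 6 full-or-partial €2,000 increments; reduction = 6 × €36 = €216, leaving €216. Commuter Credit: income exceeds €154,700 by €178,600 → 90 increments × €45 = €4,050 ≥ base, so the credit is €0. total €216 + €0 = €216
Difference: |€252 − €216| = €36.

€36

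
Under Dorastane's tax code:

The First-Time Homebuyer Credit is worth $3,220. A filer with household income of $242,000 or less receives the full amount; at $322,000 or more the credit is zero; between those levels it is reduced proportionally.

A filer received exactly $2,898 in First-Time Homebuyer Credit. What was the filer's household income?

$250,000

$2,898 is 2,898/3,220 of the full $3,220, so 322/3,220 of the $80,000 range has been used: income = $242,000 + $80,000 × 322/3,220 = $250,000.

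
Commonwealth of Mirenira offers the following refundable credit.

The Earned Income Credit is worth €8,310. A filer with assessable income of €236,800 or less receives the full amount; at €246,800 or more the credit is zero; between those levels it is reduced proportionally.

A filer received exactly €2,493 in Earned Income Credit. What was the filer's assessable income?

€243,800

€2,493 is 2,493/8,310 of the full €8,310, so 5,817/8,310 of the €10,000 range has been used: income = €236,800 + €10,000 × 5,817/8,310 = €243,800.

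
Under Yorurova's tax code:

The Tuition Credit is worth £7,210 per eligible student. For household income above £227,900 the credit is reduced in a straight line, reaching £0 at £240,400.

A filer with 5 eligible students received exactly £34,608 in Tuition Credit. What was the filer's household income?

Full credit = 5 × £7,210 = £36,050.
£34,608 is 34,608/36,050 of the full £36,050, so 1,442/36,050 of the £12,500 range has been used: income = £227,900 + £12,500 × 1,442/36,050 = £228,400.

£228,400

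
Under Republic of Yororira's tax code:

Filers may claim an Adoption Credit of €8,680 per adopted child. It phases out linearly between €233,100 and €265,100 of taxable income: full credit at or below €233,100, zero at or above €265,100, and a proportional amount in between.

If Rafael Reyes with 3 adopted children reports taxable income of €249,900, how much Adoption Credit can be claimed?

Adoption Credit: base = 3 × €8,680 = €26,040. €249,900 is €16,800 into a €32,000 phase-out range, leaving 15,200/32,000 of the credit: €26,040 × 15,200/32,000 = €12,369.

€12,369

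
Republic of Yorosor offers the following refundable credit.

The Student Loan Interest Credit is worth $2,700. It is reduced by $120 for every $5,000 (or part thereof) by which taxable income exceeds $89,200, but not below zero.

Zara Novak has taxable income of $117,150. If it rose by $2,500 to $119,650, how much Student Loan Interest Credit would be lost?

$120

At $117,150 — income exceeds $89,200 by $27,950, which is 6 full-or-partial $5,000 increments; reduction = 6 × $120 = $720, leaving $1,980.
At $119,650 — income exceeds $89,200 by $30,450, which is 7 full-or-partial $5,000 increments; reduction = 7 × $120 = $840, leaving $1,860.
Lost: $1,980 − $1,860 = $120.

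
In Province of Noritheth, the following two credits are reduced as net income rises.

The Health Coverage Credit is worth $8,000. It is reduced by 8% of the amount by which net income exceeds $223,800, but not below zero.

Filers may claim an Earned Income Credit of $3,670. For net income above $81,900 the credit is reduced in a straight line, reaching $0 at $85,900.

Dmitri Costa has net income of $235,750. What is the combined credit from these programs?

Health Coverage Credit: 8% of the $11,950 excess over $223,800 is $956; credit = $8,000 − $956 = $7,044.
Earned Income Credit: $235,750 is at or above $85,900, so the credit is $0.
Total: $7,044 + $0 = $7,044.

$7,044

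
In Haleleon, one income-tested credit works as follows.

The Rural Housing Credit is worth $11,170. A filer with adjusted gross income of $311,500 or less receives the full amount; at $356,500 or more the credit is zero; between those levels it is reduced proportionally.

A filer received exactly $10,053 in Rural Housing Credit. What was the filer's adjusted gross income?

$316,000

$10,053 is 10,053/11,170 of the full $11,170, so 1,117/11,170 of the $45,000 range has been used: income = $311,500 + $45,000 × 1,117/11,170 = $316,000.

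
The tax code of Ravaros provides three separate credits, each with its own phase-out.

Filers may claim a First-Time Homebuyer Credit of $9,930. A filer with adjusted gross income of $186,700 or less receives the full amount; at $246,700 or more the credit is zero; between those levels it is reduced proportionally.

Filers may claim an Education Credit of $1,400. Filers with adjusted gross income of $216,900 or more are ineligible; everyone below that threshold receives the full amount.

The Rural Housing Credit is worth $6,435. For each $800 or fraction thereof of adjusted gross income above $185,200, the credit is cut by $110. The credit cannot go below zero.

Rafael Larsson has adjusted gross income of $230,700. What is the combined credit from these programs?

$2,813

First-Time Homebuyer Credit: $230,700 is $44,000 into a $60,000 phase-out range, leaving 16,000/60,000 of the credit: $9,930 × 16,000/60,000 = $2,648.
Education Credit: $230,700 meets or exceeds the $216,900 cutoff, so the credit is $0.
Rural Housing Credit: income exceeds $185,200 by $45,500, which is 57 full-or-partial $800 increments; reduction = 57 × $110 = $6,270, leaving $165.
Total: $2,648 + $0 + $165 = $2,813.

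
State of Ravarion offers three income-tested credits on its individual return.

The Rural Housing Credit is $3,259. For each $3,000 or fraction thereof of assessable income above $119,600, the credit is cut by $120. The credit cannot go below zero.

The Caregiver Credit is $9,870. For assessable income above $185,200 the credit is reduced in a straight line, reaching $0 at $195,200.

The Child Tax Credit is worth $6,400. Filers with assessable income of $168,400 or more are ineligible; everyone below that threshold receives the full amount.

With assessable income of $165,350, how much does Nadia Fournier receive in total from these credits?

$17,609

Rural Housing Credit: income exceeds $119,600 by $45,750, which is 16 full-or-partial $3,000 increments; reduction = 16 × $120 = $1,920, leaving $1,339.
Caregiver Credit: $165,350 is at or below the $185,200 threshold, so the full $9,870 applies.
Child Tax Credit: $165,350 is below the $168,400 cutoff, so the full $6,400 applies.
Total: $1,339 + $9,870 + $6,400 = $17,609.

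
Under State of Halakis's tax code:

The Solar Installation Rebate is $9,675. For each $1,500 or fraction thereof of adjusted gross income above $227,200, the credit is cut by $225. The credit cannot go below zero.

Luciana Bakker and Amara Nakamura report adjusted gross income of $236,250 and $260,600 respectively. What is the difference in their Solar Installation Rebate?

$3,600

Luciana ($236,250): Solar Installation Rebate: income exceeds $227,200 by $9,050, which is 7 full-or-partial $1,500 increments; reduction = 7 × $225 = $1,575, leaving $8,100.
Amara ($260,600): Solar Installation Rebate: income exceeds $227,200 by $33,400, which is 23 full-or-partial $1,500 increments; reduction = 23 × $225 = $5,175, leaving $4,500.
Difference: |$8,100 − $4,500| = $3,600.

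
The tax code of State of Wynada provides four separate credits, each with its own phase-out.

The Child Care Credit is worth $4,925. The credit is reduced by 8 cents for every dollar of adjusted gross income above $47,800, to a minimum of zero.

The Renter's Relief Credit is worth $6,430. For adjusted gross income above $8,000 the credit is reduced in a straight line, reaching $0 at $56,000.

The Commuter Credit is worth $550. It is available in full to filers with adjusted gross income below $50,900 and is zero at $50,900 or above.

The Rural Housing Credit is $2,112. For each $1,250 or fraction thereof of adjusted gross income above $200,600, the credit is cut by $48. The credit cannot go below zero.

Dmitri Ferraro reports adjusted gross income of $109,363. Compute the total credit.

$2,112

Child Care Credit: 8% of the $61,563 excess over $47,800 is $4,925.04 ≥ base, so the credit is $0.
Renter's Relief Credit: $109,363 is at or above $56,000, so the credit is $0.
Commuter Credit: $109,363 meets or exceeds the $50,900 cutoff, so the credit is $0.
Rural Housing Credit: $109,363 is at or below the $200,600 threshold, so the full $2,112 applies.
Total: $0 + $0 + $0 + $2,112 = $2,112.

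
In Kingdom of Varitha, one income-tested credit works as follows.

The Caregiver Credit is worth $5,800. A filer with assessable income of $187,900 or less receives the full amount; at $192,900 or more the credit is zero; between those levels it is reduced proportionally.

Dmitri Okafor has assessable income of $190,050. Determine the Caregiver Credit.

$3,306

Caregiver Credit: $190,050 is $2,150 into a $5,000 phase-out range, leaving 2,850/5,000 of the credit: $5,800 × 2,850/5,000 = $3,306.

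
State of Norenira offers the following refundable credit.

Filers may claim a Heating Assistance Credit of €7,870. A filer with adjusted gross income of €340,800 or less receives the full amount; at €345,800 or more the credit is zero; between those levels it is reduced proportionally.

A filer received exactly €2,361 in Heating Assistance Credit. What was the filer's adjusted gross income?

€344,300

€2,361 is 2,361/7,870 of the full €7,870, so 5,509/7,870 of the €5,000 range has been used: income = €340,800 + €5,000 × 5,509/7,870 = €344,300.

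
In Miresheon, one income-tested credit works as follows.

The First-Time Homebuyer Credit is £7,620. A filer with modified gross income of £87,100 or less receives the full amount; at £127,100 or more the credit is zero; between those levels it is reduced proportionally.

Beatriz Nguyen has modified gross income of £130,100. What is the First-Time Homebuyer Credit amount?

First-Time Homebuyer Credit: £130,100 is at or above £127,100, so the credit is £0.

£0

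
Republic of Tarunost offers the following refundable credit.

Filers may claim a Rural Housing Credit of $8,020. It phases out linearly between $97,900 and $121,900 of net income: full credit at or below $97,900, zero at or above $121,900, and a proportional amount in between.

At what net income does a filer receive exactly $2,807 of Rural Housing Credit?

$113,500

$2,807 is 2,807/8,020 of the full $8,020, so 5,213/8,020 of the $24,000 range has been used: income = $97,900 + $24,000 × 5,213/8,020 = $113,500.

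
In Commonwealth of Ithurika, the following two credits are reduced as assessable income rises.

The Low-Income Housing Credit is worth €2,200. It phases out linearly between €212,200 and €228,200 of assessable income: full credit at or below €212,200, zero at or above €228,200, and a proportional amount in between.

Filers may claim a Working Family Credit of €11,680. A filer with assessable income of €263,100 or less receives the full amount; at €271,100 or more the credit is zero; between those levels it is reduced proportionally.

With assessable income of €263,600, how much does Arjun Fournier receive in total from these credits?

Low-Income Housing Credit: €263,600 is at or above €228,200, so the credit is €0.
Working Family Credit: €263,600 is €500 into a €8,000 phase-out range, leaving 7,500/8,000 of the credit: €11,680 × 7,500/8,000 = €10,950.
Total: €0 + €10,950 = €10,950.

€10,950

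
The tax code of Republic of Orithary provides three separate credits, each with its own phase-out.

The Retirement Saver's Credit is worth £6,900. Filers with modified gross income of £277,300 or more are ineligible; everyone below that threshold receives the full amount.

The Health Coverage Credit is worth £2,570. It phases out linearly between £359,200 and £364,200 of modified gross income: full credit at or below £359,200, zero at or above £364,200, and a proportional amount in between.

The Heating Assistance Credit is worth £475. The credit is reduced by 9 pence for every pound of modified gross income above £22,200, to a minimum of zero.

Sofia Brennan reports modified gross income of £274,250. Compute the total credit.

£9,470

Retirement Saver's Credit: £274,250 is below the £277,300 cutoff, so the full £6,900 applies.
Health Coverage Credit: £274,250 is at or below the £359,200 threshold, so the full £2,570 applies.
Heating Assistance Credit: 9% of the £252,050 excess over £22,200 is £22,684.50 ≥ base, so the credit is £0.
Total: £6,900 + £2,570 + £0 = £9,470.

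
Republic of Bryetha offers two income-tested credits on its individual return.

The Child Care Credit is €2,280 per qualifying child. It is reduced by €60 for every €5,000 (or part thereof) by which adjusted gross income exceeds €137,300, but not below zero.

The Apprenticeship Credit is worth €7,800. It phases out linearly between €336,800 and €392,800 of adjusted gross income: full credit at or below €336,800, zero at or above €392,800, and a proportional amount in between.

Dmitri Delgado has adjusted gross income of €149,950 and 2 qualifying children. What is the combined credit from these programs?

Child Care Credit: base = 2 × €2,280 = €4,560. income exceeds €137,300 by €12,650, which is 3 full-or-partial €5,000 increments; reduction = 3 × €60 = €180, leaving €4,380.
Apprenticeship Credit: €149,950 is at or below the €336,800 threshold, so the full €7,800 applies.
Total: €4,380 + €7,800 = €12,180.

€12,180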